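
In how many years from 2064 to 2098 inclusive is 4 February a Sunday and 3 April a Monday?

0

Check each year's weekday for 4 February and 3 April:
  2064: Mon/Thu  2065: Wed/Fri  2066: Thu/Sat  2067: Fri/Sun  2068: Sat/Tue  2069: Mon/Wed  2070: Tue/Thu  2071: Wed/Fri  2072: Thu/Sun  2073: Sat/Mon  2074: Sun/Tue  2075: Mon/Wed  2076: Tue/Fri  2077: Thu/Sat  …(7 more)…  2085: Sun/Tue  2086: Mon/Wed  2087: Tue/Thu  2088: Wed/Sat  2089: Fri/Sun  2090: Sat/Mon  2091: Sun/Tue  2092: Mon/Thu  2093: Wed/Fri  2094: Thu/Sat  2095: Fri/Sun  2096: Sat/Tue  2097: Mon/Wed  2098: Tue/Thu
Both conditions hold in: no year — 0.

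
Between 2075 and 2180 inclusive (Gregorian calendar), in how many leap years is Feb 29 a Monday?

3

Leap years in 2075–2180: 26 of them.
Feb 29 weekday advances by 5 (mod 7) from one leap year to the next four years later (or differs when a century non-leap intervenes).
Leap-day weekdays: 2076:Sat 2080:Thu 2084:Tue 2088:Sun 2092:Fri 2096:Wed 2104:Fri 2108:Wed 2112:Mon✓ 2116:Sat 2120:Thu 2124:Tue 2128:Sun 2132:Fri 2136:Wed 2140:Mon✓ 2144:Sat 2148:Thu 2152:Tue 2156:Sun 2160:Fri 2164:Wed 2168:Mon✓ 2172:Sat 2176:Thu 2180:Tue
Monday: 2112, 2140, 2168 → 3.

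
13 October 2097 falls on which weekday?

Sunday

January 1, 2097 is a Tuesday.
October 13 is day 286 of the year, i.e. 285 days after Jan 1.
285 mod 7 = 5, so advance 5 weekdays from Tuesday: Sunday.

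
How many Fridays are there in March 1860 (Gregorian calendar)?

March 1860 has 31 days and begins on Thursday.
The first Friday is March 2.
Fridays fall on 2, 9, 16, 23, 30 — that's 5.

5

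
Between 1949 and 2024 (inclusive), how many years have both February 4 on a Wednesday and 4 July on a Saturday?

Check each year's weekday for February 4 and 4 July:
  1949: Fri/Mon  1950: Sat/Tue  1951: Sun/Wed  1952: Mon/Fri  1953: Wed/Sat ✓  1954: Thu/Sun  1955: Fri/Mon  1956: Sat/Wed  1957: Mon/Thu  1958: Tue/Fri  1959: Wed/Sat ✓  1960: Thu/Mon  1961: Sat/Tue  1962: Sun/Wed  …(48 more)…  2011: Fri/Mon  2012: Sat/Wed  2013: Mon/Thu  2014: Tue/Fri  2015: Wed/Sat ✓  2016: Thu/Mon  2017: Sat/Tue  2018: Sun/Wed  2019: Mon/Thu  2020: Tue/Sat  2021: Thu/Sun  2022: Fri/Mon  2023: Sat/Tue  2024: Sun/Thu
Both conditions hold in: 1953, 1959, 1970, 1981, 1987, 1998, 2009, 2015 — 8.

8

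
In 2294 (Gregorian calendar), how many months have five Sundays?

4

A month of length L has five Sundays iff its first Sunday is on day ≤ L−28 (so day 1–3 in a 31-day month, 1–2 in a 30-day month, day 1 in a leap February).
Checking each month of 2294: Jan starts Mon (31d); Feb starts Thu (28d); Mar starts Thu (31d); Apr starts Sun (30d) ✓; May starts Tue (31d); Jun starts Fri (30d); Jul starts Sun (31d) ✓; Aug starts Wed (31d); Sep starts Sat (30d) ✓; Oct starts Mon (31d); Nov starts Thu (30d); Dec starts Sat (31d) ✓.
Five-Sunday months: April, July, September, December → 4.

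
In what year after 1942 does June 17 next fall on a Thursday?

From one year to the next, a fixed date's weekday advances by 1, or by 2 when a Feb 29 lies between the two dates.
1942: June 17 is Wednesday.
1943: Thursday (+1)
June 17 falls on a Thursday in 1943.

1943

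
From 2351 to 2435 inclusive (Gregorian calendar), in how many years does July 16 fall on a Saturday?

Track July 16's weekday year by year (advancing +1, or +2 across a Feb 29):
  2351: Mon  2352: Wed (+2)  2353: Thu (+1)  2354: Fri (+1)  2355: Sat (+1) ✓
  2356: Mon (+2)  2357: Tue (+1)  2358: Wed (+1)  2359: Thu (+1)  2360: Sat (+2) ✓
  2361: Sun (+1)  2362: Mon (+1)  2363: Tue (+1)  2364: Thu (+2)  … (57 more years) …
  2422: Sat (+1) ✓  2423: Sun (+1)  2424: Tue (+2)  2425: Wed (+1)  2426: Thu (+1)
  2427: Fri (+1)  2428: Sun (+2)  2429: Mon (+1)  2430: Tue (+1)  2431: Wed (+1)
  2432: Fri (+2)  2433: Sat (+1) ✓  2434: Sun (+1)  2435: Mon (+1)
Saturday years: 2355, 2360, 2366, 2377, 2383, 2388, 2394, 2405, 2411, 2416, 2422, 2433 — 12 in total.

12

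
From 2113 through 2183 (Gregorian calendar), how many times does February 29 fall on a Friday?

2

Leap years in 2113–2183: 17 of them.
Feb 29 weekday advances by 5 (mod 7) from one leap year to the next four years later (or differs when a century non-leap intervenes).
Leap-day weekdays: 2116:Sat 2120:Thu 2124:Tue 2128:Sun 2132:Fri✓ 2136:Wed 2140:Mon 2144:Sat 2148:Thu 2152:Tue 2156:Sun 2160:Fri✓ 2164:Wed 2168:Mon 2172:Sat 2176:Thu 2180:Tue
Friday: 2132, 2160 → 2.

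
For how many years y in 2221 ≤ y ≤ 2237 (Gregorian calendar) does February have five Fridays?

1

February has 28 days (29 in leap years); it has five Fridays when Friday falls among the first (month-length − 28) days — i.e. when February 1 is Friday in a leap year (never in a common year).
February 1 by year: 2221:Thu 2222:Fri 2223:Sat 2224:Sun 2225:Tue 2226:Wed 2227:Thu 2228:Fri✓ 2229:Sun 2230:Mon 2231:Tue 2232:Wed 2233:Fri 2234:Sat 2235:Sun 2236:Mon 2237:Wed
Years with five Fridays: 2228 → 1.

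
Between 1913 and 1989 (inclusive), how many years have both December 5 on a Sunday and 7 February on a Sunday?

Check each year's weekday for December 5 and 7 February:
  1913: Fri/Fri  1914: Sat/Sat  1915: Sun/Sun ✓  1916: Tue/Mon  1917: Wed/Wed  1918: Thu/Thu  1919: Fri/Fri  1920: Sun/Sat  1921: Mon/Mon  1922: Tue/Tue  1923: Wed/Wed  1924: Fri/Thu  1925: Sat/Sat  1926: Sun/Sun ✓  …(49 more)…  1976: Sun/Sat  1977: Mon/Mon  1978: Tue/Tue  1979: Wed/Wed  1980: Fri/Thu  1981: Sat/Sat  1982: Sun/Sun ✓  1983: Mon/Mon  1984: Wed/Tue  1985: Thu/Thu  1986: Fri/Fri  1987: Sat/Sat  1988: Mon/Sun  1989: Tue/Tue
Both conditions hold in: 1915, 1926, 1937, 1943, 1954, 1965, 1971, 1982 — 8.

8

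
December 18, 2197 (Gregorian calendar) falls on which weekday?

Monday

January 1, 2197 is a Sunday.
December 18 is day 352 of the year, i.e. 351 days after Jan 1.
351 mod 7 = 1, so advance 1 weekday from Sunday: Monday.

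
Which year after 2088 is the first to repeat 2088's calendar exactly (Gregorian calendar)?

Two years share a calendar iff Jan 1 falls on the same weekday and both are leap or both are common. 2088: Jan 1 is Thursday, leap year.
2089: Jan 1 Saturday, common
2090: Jan 1 Sunday, common
2091: Jan 1 Monday, common
2092: Jan 1 Tuesday, leap
2093: Jan 1 Thursday, common
2094: Jan 1 Friday, common
2095: Jan 1 Saturday, common
2096: Jan 1 Sunday, leap
2097: Jan 1 Tuesday, common
2098: Jan 1 Wednesday, common
2099: Jan 1 Thursday, common
2100: Jan 1 Friday, common
2101: Jan 1 Saturday, common
2102: Jan 1 Sunday, common
2103: Jan 1 Monday, common
2104: Jan 1 Tuesday, leap
2105: Jan 1 Thursday, common
2106: Jan 1 Friday, common
2107: Jan 1 Saturday, common
2108: Jan 1 Sunday, leap
2109: Jan 1 Tuesday, common
2110: Jan 1 Wednesday, common
2111: Jan 1 Thursday, common
2112: Jan 1 Friday, leap
2113: Jan 1 Sunday, common
2114: Jan 1 Monday, common
2115: Jan 1 Tuesday, common
2116: Jan 1 Wednesday, leap
2117: Jan 1 Friday, common
2118: Jan 1 Saturday, common
2119: Jan 1 Sunday, common
2120: Jan 1 Monday, leap
2121: Jan 1 Wednesday, common
2122: Jan 1 Thursday, common
2123: Jan 1 Friday, common
2124: Jan 1 Saturday, leap
2125: Jan 1 Monday, common
2126: Jan 1 Tuesday, common
2127: Jan 1 Wednesday, common
2128: Jan 1 Thursday, leap
2128 matches on both conditions.

2128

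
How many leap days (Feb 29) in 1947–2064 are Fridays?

5

Leap years in 1947–2064: 30 of them.
Feb 29 weekday advances by 5 (mod 7) from one leap year to the next four years later (or differs when a century non-leap intervenes).
Leap-day weekdays: 1948:Sun 1952:Fri✓ 1956:Wed 1960:Mon 1964:Sat 1968:Thu 1972:Tue 1976:Sun 1980:Fri✓ 1984:Wed 1988:Mon 1992:Sat 1996:Thu …(4 more)… 2016:Mon 2020:Sat 2024:Thu 2028:Tue 2032:Sun 2036:Fri✓ 2040:Wed 2044:Mon 2048:Sat 2052:Thu 2056:Tue 2060:Sun 2064:Fri✓
Friday: 1952, 1980, 2008, 2036, 2064 → 5.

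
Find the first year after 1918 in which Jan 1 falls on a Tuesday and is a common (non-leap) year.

1929

Jan 1 advances by 2 weekdays after a leap year and by 1 after a common year.
1918: Jan 1 is Tuesday.
1919: Wednesday
1920: Thursday (leap)
1921: Saturday
1922: Sunday
1923: Monday
1924: Tuesday (leap)
1925: Thursday
1926: Friday
1927: Saturday
1928: Sunday (leap)
1929: Tuesday
1929 begins on a Tuesday and is a common year.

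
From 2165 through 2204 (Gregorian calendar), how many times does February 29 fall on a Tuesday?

1

Leap years in 2165–2204: 9 of them.
Feb 29 weekday advances by 5 (mod 7) from one leap year to the next four years later (or differs when a century non-leap intervenes).
Leap-day weekdays: 2168:Mon 2172:Sat 2176:Thu 2180:Tue✓ 2184:Sun 2188:Fri 2192:Wed 2196:Mon 2204:Wed
Tuesday: 2180 → 1.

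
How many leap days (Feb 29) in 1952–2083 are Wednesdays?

Leap years in 1952–2083: 33 of them.
Feb 29 weekday advances by 5 (mod 7) from one leap year to the next four years later (or differs when a century non-leap intervenes).
Leap-day weekdays: 1952:Fri 1956:Wed✓ 1960:Mon 1964:Sat 1968:Thu 1972:Tue 1976:Sun 1980:Fri 1984:Wed✓ 1988:Mon 1992:Sat 1996:Thu 2000:Tue …(7 more)… 2032:Sun 2036:Fri 2040:Wed✓ 2044:Mon 2048:Sat 2052:Thu 2056:Tue 2060:Sun 2064:Fri 2068:Wed✓ 2072:Mon 2076:Sat 2080:Thu
Wednesday: 1956, 1984, 2012, 2040, 2068 → 5.

5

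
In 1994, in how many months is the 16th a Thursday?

Check the 16th of each month of 1994: Jan 16: Sun, Feb 16: Wed, Mar 16: Wed, Apr 16: Sat, May 16: Mon, Jun 16: Thu, Jul 16: Sat, Aug 16: Tue, Sep 16: Fri, Oct 16: Sun, Nov 16: Wed, Dec 16: Fri.
Thursday occurs in June — 1 month.

1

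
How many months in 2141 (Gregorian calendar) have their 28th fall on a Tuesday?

Check the 28th of each month of 2141: Jan 28: Sat, Feb 28: Tue, Mar 28: Tue, Apr 28: Fri, May 28: Sun, Jun 28: Wed, Jul 28: Fri, Aug 28: Mon, Sep 28: Thu, Oct 28: Sat, Nov 28: Tue, Dec 28: Thu.
Tuesday occurs in February, March, November — 3 months.

3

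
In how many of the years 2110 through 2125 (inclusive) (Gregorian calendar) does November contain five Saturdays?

November has 30 days; it has five Saturdays when Saturday falls among the first (month-length − 28) days — i.e. when November 1 is one of Saturday/Friday.
November 1 by year: 2110:Sat✓ 2111:Sun 2112:Tue 2113:Wed 2114:Thu 2115:Fri✓ 2116:Sun 2117:Mon 2118:Tue 2119:Wed 2120:Fri✓ 2121:Sat✓ 2122:Sun 2123:Mon 2124:Wed 2125:Thu
Years with five Saturdays: 2110, 2115, 2120, 2121 → 4.

4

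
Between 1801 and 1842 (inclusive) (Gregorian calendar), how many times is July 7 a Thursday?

Track July 7's weekday year by year (advancing +1, or +2 across a Feb 29):
  1801: Tue  1802: Wed (+1)  1803: Thu (+1) ✓  1804: Sat (+2)  1805: Sun (+1)
  1806: Mon (+1)  1807: Tue (+1)  1808: Thu (+2) ✓  1809: Fri (+1)  1810: Sat (+1)
  1811: Sun (+1)  1812: Tue (+2)  1813: Wed (+1)  1814: Thu (+1) ✓  … (14 more years) …
  1829: Tue (+1)  1830: Wed (+1)  1831: Thu (+1) ✓  1832: Sat (+2)  1833: Sun (+1)
  1834: Mon (+1)  1835: Tue (+1)  1836: Thu (+2) ✓  1837: Fri (+1)  1838: Sat (+1)
  1839: Sun (+1)  1840: Tue (+2)  1841: Wed (+1)  1842: Thu (+1) ✓
Thursday years: 1803, 1808, 1814, 1825, 1831, 1836, 1842 — 7 in total.

7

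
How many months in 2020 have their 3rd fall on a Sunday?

Check the 3rd of each month of 2020: Jan 3: Fri, Feb 3: Mon, Mar 3: Tue, Apr 3: Fri, May 3: Sun, Jun 3: Wed, Jul 3: Fri, Aug 3: Mon, Sep 3: Thu, Oct 3: Sat, Nov 3: Tue, Dec 3: Thu.
Sunday occurs in May — 1 month.

1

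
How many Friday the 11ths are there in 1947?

Check the 11th of each month of 1947: Jan 11: Sat, Feb 11: Tue, Mar 11: Tue, Apr 11: Fri, May 11: Sun, Jun 11: Wed, Jul 11: Fri, Aug 11: Mon, Sep 11: Thu, Oct 11: Sat, Nov 11: Tue, Dec 11: Thu.
Friday occurs in April, July — 2 months.

2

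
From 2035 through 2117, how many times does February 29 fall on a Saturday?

3

Leap years in 2035–2117: 20 of them.
Feb 29 weekday advances by 5 (mod 7) from one leap year to the next four years later (or differs when a century non-leap intervenes).
Leap-day weekdays: 2036:Fri 2040:Wed 2044:Mon 2048:Sat✓ 2052:Thu 2056:Tue 2060:Sun 2064:Fri 2068:Wed 2072:Mon 2076:Sat✓ 2080:Thu 2084:Tue 2088:Sun 2092:Fri 2096:Wed 2104:Fri 2108:Wed 2112:Mon 2116:Sat✓
Saturday: 2048, 2076, 2116 → 3.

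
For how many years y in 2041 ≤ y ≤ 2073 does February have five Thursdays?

February has 28 days (29 in leap years); it has five Thursdays when Thursday falls among the first (month-length − 28) days — i.e. when February 1 is Thursday in a leap year (never in a common year).
February 1 by year: 2041:Fri 2042:Sat 2043:Sun 2044:Mon 2045:Wed 2046:Thu 2047:Fri 2048:Sat 2049:Mon 2050:Tue 2051:Wed 2052:Thu✓ 2053:Sat 2054:Sun 2055:Mon …(3 more)… 2059:Sat 2060:Sun 2061:Tue 2062:Wed 2063:Thu 2064:Fri 2065:Sun 2066:Mon 2067:Tue 2068:Wed 2069:Fri 2070:Sat 2071:Sun 2072:Mon 2073:Wed
Years with five Thursdays: 2052 → 1.

1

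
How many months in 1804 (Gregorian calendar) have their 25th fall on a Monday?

1

Check the 25th of each month of 1804: Jan 25: Wed, Feb 25: Sat, Mar 25: Sun, Apr 25: Wed, May 25: Fri, Jun 25: Mon, Jul 25: Wed, Aug 25: Sat, Sep 25: Tue, Oct 25: Thu, Nov 25: Sun, Dec 25: Tue.
Monday occurs in June — 1 month.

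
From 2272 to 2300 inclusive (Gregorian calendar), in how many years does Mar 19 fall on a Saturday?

Track Mar 19's weekday year by year (advancing +1, or +2 across a Feb 29):
  2272: Tue  2273: Wed (+1)  2274: Thu (+1)  2275: Fri (+1)  2276: Sun (+2)
  2277: Mon (+1)  2278: Tue (+1)  2279: Wed (+1)  2280: Fri (+2)  2281: Sat (+1) ✓
  2282: Sun (+1)  2283: Mon (+1)  2284: Wed (+2)  2285: Thu (+1)  2286: Fri (+1)
  2287: Sat (+1) ✓  2288: Mon (+2)  2289: Tue (+1)  2290: Wed (+1)  2291: Thu (+1)
  2292: Sat (+2) ✓  2293: Sun (+1)  2294: Mon (+1)  2295: Tue (+1)  2296: Thu (+2)
  2297: Fri (+1)  2298: Sat (+1) ✓  2299: Sun (+1)  2300: Mon (+1)
Saturday years: 2281, 2287, 2292, 2298 — 4 in total.

4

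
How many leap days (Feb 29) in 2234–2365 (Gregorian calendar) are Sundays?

4

Leap years in 2234–2365: 32 of them.
Feb 29 weekday advances by 5 (mod 7) from one leap year to the next four years later (or differs when a century non-leap intervenes).
Leap-day weekdays: 2236:Mon 2240:Sat 2244:Thu 2248:Tue 2252:Sun✓ 2256:Fri 2260:Wed 2264:Mon 2268:Sat 2272:Thu 2276:Tue 2280:Sun✓ 2284:Fri …(6 more)… 2316:Tue 2320:Sun✓ 2324:Fri 2328:Wed 2332:Mon 2336:Sat 2340:Thu 2344:Tue 2348:Sun✓ 2352:Fri 2356:Wed 2360:Mon 2364:Sat
Sunday: 2252, 2280, 2320, 2348 → 4.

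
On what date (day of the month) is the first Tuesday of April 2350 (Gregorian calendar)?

4

April 1, 2350 is a Saturday, so the first Tuesday is the 4th.
The first Tuesday is 4 + 0 = 4.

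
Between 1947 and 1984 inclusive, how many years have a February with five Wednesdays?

2

February has 28 days (29 in leap years); it has five Wednesdays when Wednesday falls among the first (month-length − 28) days — i.e. when February 1 is Wednesday in a leap year (never in a common year).
February 1 by year: 1947:Sat 1948:Sun 1949:Tue 1950:Wed 1951:Thu 1952:Fri 1953:Sun 1954:Mon 1955:Tue 1956:Wed✓ 1957:Fri 1958:Sat 1959:Sun 1960:Mon 1961:Wed …(8 more)… 1970:Sun 1971:Mon 1972:Tue 1973:Thu 1974:Fri 1975:Sat 1976:Sun 1977:Tue 1978:Wed 1979:Thu 1980:Fri 1981:Sun 1982:Mon 1983:Tue 1984:Wed✓
Years with five Wednesdays: 1956, 1984 → 2.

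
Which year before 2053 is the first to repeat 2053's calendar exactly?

2042

Two years share a calendar iff Jan 1 falls on the same weekday and both are leap or both are common. 2053: Jan 1 is Wednesday, common year.
2052: Jan 1 Monday, leap
2051: Jan 1 Sunday, common
2050: Jan 1 Saturday, common
2049: Jan 1 Friday, common
2048: Jan 1 Wednesday, leap
2047: Jan 1 Tuesday, common
2046: Jan 1 Monday, common
2045: Jan 1 Sunday, common
2044: Jan 1 Friday, leap
2043: Jan 1 Thursday, common
2042: Jan 1 Wednesday, common
2042 matches on both conditions.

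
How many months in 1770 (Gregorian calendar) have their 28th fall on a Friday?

2

Check the 28th of each month of 1770: Jan 28: Sun, Feb 28: Wed, Mar 28: Wed, Apr 28: Sat, May 28: Mon, Jun 28: Thu, Jul 28: Sat, Aug 28: Tue, Sep 28: Fri, Oct 28: Sun, Nov 28: Wed, Dec 28: Fri.
Friday occurs in September, December — 2 months.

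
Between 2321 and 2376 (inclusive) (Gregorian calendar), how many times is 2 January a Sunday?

8

Track 2 January's weekday year by year (advancing +1, or +2 across a Feb 29):
  2321: Sun ✓  2322: Mon (+1)  2323: Tue (+1)  2324: Wed (+1)  2325: Fri (+2)
  2326: Sat (+1)  2327: Sun (+1) ✓  2328: Mon (+1)  2329: Wed (+2)  2330: Thu (+1)
  2331: Fri (+1)  2332: Sat (+1)  2333: Mon (+2)  2334: Tue (+1)  … (28 more years) …
  2363: Wed (+1)  2364: Thu (+1)  2365: Sat (+2)  2366: Sun (+1) ✓  2367: Mon (+1)
  2368: Tue (+1)  2369: Thu (+2)  2370: Fri (+1)  2371: Sat (+1)  2372: Sun (+1) ✓
  2373: Tue (+2)  2374: Wed (+1)  2375: Thu (+1)  2376: Fri (+1)
Sunday years: 2321, 2327, 2338, 2344, 2349, 2355, 2366, 2372 — 8 in total.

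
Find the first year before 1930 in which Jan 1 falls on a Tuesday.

Jan 1 advances by 2 weekdays after a leap year and by 1 after a common year.
1930: Jan 1 is Wednesday.
1929: Tuesday
1929 begins on a Tuesday

1929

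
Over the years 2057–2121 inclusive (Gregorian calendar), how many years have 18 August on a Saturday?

Track 18 August's weekday year by year (advancing +1, or +2 across a Feb 29):
  2057: Sat ✓  2058: Sun (+1)  2059: Mon (+1)  2060: Wed (+2)  2061: Thu (+1)
  2062: Fri (+1)  2063: Sat (+1) ✓  2064: Mon (+2)  2065: Tue (+1)  2066: Wed (+1)
  2067: Thu (+1)  2068: Sat (+2) ✓  2069: Sun (+1)  2070: Mon (+1)  … (37 more years) …
  2108: Sat (+2) ✓  2109: Sun (+1)  2110: Mon (+1)  2111: Tue (+1)  2112: Thu (+2)
  2113: Fri (+1)  2114: Sat (+1) ✓  2115: Sun (+1)  2116: Tue (+2)  2117: Wed (+1)
  2118: Thu (+1)  2119: Fri (+1)  2120: Sun (+2)  2121: Mon (+1)
Saturday years: 2057, 2063, 2068, 2074, 2085, 2091, 2096, 2103, 2108, 2114 — 10 in total.

10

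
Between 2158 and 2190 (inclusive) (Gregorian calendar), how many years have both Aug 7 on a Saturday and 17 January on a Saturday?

1

Check each year's weekday for Aug 7 and 17 January:
  2158: Mon/Tue  2159: Tue/Wed  2160: Thu/Thu  2161: Fri/Sat  2162: Sat/Sun  2163: Sun/Mon  2164: Tue/Tue  2165: Wed/Thu  2166: Thu/Fri  2167: Fri/Sat  2168: Sun/Sun  2169: Mon/Tue  2170: Tue/Wed  2171: Wed/Thu  …(5 more)…  2177: Thu/Fri  2178: Fri/Sat  2179: Sat/Sun  2180: Mon/Mon  2181: Tue/Wed  2182: Wed/Thu  2183: Thu/Fri  2184: Sat/Sat ✓  2185: Sun/Mon  2186: Mon/Tue  2187: Tue/Wed  2188: Thu/Thu  2189: Fri/Sat  2190: Sat/Sun
Both conditions hold in: 2184 — 1.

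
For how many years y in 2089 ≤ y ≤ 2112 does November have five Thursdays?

November has 30 days; it has five Thursdays when Thursday falls among the first (month-length − 28) days — i.e. when November 1 is one of Thursday/Wednesday.
November 1 by year: 2089:Tue 2090:Wed✓ 2091:Thu✓ 2092:Sat 2093:Sun 2094:Mon 2095:Tue 2096:Thu✓ 2097:Fri 2098:Sat 2099:Sun 2100:Mon 2101:Tue 2102:Wed✓ 2103:Thu✓ 2104:Sat 2105:Sun 2106:Mon 2107:Tue 2108:Thu✓ 2109:Fri 2110:Sat 2111:Sun 2112:Tue
Years with five Thursdays: 2090, 2091, 2096, 2102, 2103, 2108 → 6.

6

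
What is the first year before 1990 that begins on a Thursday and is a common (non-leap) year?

Jan 1 advances by 2 weekdays after a leap year and by 1 after a common year.
1990: Jan 1 is Monday.
1989: Sunday
1988: Friday (leap)
1987: Thursday
1987 begins on a Thursday and is a common year.

1987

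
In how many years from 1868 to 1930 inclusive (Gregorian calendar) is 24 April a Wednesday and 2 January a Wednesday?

Check each year's weekday for 24 April and 2 January:
  1868: Fri/Thu  1869: Sat/Sat  1870: Sun/Sun  1871: Mon/Mon  1872: Wed/Tue  1873: Thu/Thu  1874: Fri/Fri  1875: Sat/Sat  1876: Mon/Sun  1877: Tue/Tue  1878: Wed/Wed ✓  1879: Thu/Thu  1880: Sat/Fri  1881: Sun/Sun  …(35 more)…  1917: Tue/Tue  1918: Wed/Wed ✓  1919: Thu/Thu  1920: Sat/Fri  1921: Sun/Sun  1922: Mon/Mon  1923: Tue/Tue  1924: Thu/Wed  1925: Fri/Fri  1926: Sat/Sat  1927: Sun/Sun  1928: Tue/Mon  1929: Wed/Wed ✓  1930: Thu/Thu
Both conditions hold in: 1878, 1889, 1895, 1901, 1907, 1918, 1929 — 7.

7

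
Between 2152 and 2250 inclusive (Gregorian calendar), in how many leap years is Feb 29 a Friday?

3

Leap years in 2152–2250: 24 of them.
Feb 29 weekday advances by 5 (mod 7) from one leap year to the next four years later (or differs when a century non-leap intervenes).
Leap-day weekdays: 2152:Tue 2156:Sun 2160:Fri✓ 2164:Wed 2168:Mon 2172:Sat 2176:Thu 2180:Tue 2184:Sun 2188:Fri✓ 2192:Wed 2196:Mon 2204:Wed 2208:Mon 2212:Sat 2216:Thu 2220:Tue 2224:Sun 2228:Fri✓ 2232:Wed 2236:Mon 2240:Sat 2244:Thu 2248:Tue
Friday: 2160, 2188, 2228 → 3.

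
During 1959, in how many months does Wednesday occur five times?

A month of length L has five Wednesdays iff its first Wednesday is on day ≤ L−28 (so day 1–3 in a 31-day month, 1–2 in a 30-day month, day 1 in a leap February).
Checking each month of 1959: Jan starts Thu (31d); Feb starts Sun (28d); Mar starts Sun (31d); Apr starts Wed (30d) ✓; May starts Fri (31d); Jun starts Mon (30d); Jul starts Wed (31d) ✓; Aug starts Sat (31d); Sep starts Tue (30d) ✓; Oct starts Thu (31d); Nov starts Sun (30d); Dec starts Tue (31d) ✓.
Five-Wednesday months: April, July, September, December → 4.

4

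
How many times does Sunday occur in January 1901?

4

January 1901 has 31 days and begins on Tuesday.
The first Sunday is January 6.
Sundays fall on 6, 13, 20, 27 — that's 4.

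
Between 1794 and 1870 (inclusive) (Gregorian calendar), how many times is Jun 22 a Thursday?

10

Track Jun 22's weekday year by year (advancing +1, or +2 across a Feb 29):
  1794: Sun  1795: Mon (+1)  1796: Wed (+2)  1797: Thu (+1) ✓  1798: Fri (+1)
  1799: Sat (+1)  1800: Sun (+1)  1801: Mon (+1)  1802: Tue (+1)  1803: Wed (+1)
  1804: Fri (+2)  1805: Sat (+1)  1806: Sun (+1)  1807: Mon (+1)  … (49 more years) …
  1857: Mon (+1)  1858: Tue (+1)  1859: Wed (+1)  1860: Fri (+2)  1861: Sat (+1)
  1862: Sun (+1)  1863: Mon (+1)  1864: Wed (+2)  1865: Thu (+1) ✓  1866: Fri (+1)
  1867: Sat (+1)  1868: Mon (+2)  1869: Tue (+1)  1870: Wed (+1)
Thursday years: 1797, 1809, 1815, 1820, 1826, 1837, 1843, 1848, 1854, 1865 — 10 in total.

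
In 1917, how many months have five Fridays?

4

A month of length L has five Fridays iff its first Friday is on day ≤ L−28 (so day 1–3 in a 31-day month, 1–2 in a 30-day month, day 1 in a leap February).
Checking each month of 1917: Jan starts Mon (31d); Feb starts Thu (28d); Mar starts Thu (31d) ✓; Apr starts Sun (30d); May starts Tue (31d); Jun starts Fri (30d) ✓; Jul starts Sun (31d); Aug starts Wed (31d) ✓; Sep starts Sat (30d); Oct starts Mon (31d); Nov starts Thu (30d) ✓; Dec starts Sat (31d).
Five-Friday months: March, June, August, November → 4.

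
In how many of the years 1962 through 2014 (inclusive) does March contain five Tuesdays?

March has 31 days; it has five Tuesdays when Tuesday falls among the first (month-length − 28) days — i.e. when March 1 is one of Tuesday/Monday/Sunday.
March 1 by year: 1962:Thu 1963:Fri 1964:Sun✓ 1965:Mon✓ 1966:Tue✓ 1967:Wed 1968:Fri 1969:Sat 1970:Sun✓ 1971:Mon✓ 1972:Wed 1973:Thu 1974:Fri 1975:Sat 1976:Mon✓ …(23 more)… 2000:Wed 2001:Thu 2002:Fri 2003:Sat 2004:Mon✓ 2005:Tue✓ 2006:Wed 2007:Thu 2008:Sat 2009:Sun✓ 2010:Mon✓ 2011:Tue✓ 2012:Thu 2013:Fri 2014:Sat
Years with five Tuesdays: 1964, 1965, 1966, 1970, 1971, 1976, 1977, 1981, 1982, 1983, 1987, 1988, 1992, 1993, 1994, 1998, 1999, 2004, 2005, 2009, 2010, 2011 → 22.

22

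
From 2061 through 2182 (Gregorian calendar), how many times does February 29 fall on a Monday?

Leap years in 2061–2182: 29 of them.
Feb 29 weekday advances by 5 (mod 7) from one leap year to the next four years later (or differs when a century non-leap intervenes).
Leap-day weekdays: 2064:Fri 2068:Wed 2072:Mon✓ 2076:Sat 2080:Thu 2084:Tue 2088:Sun 2092:Fri 2096:Wed 2104:Fri 2108:Wed 2112:Mon✓ 2116:Sat …(3 more)… 2132:Fri 2136:Wed 2140:Mon✓ 2144:Sat 2148:Thu 2152:Tue 2156:Sun 2160:Fri 2164:Wed 2168:Mon✓ 2172:Sat 2176:Thu 2180:Tue
Monday: 2072, 2112, 2140, 2168 → 4.

4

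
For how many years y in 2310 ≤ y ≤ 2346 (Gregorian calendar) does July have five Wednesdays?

16

July has 31 days; it has five Wednesdays when Wednesday falls among the first (month-length − 28) days — i.e. when July 1 is one of Wednesday/Tuesday/Monday.
July 1 by year: 2310:Fri 2311:Sat 2312:Mon✓ 2313:Tue✓ 2314:Wed✓ 2315:Thu 2316:Sat 2317:Sun 2318:Mon✓ 2319:Tue✓ 2320:Thu 2321:Fri 2322:Sat 2323:Sun 2324:Tue✓ …(7 more)… 2332:Fri 2333:Sat 2334:Sun 2335:Mon✓ 2336:Wed✓ 2337:Thu 2338:Fri 2339:Sat 2340:Mon✓ 2341:Tue✓ 2342:Wed✓ 2343:Thu 2344:Sat 2345:Sun 2346:Mon✓
Years with five Wednesdays: 2312, 2313, 2314, 2318, 2319, 2324, 2325, 2329, 2330, 2331, 2335, 2336, 2340, 2341, 2342, 2346 → 16.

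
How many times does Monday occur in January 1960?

January 1960 has 31 days and begins on Friday.
The first Monday is January 4.
Mondays fall on 4, 11, 18, 25 — that's 4.

4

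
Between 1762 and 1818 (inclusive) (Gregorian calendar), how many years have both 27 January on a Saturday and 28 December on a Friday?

Check each year's weekday for 27 January and 28 December:
  1762: Wed/Tue  1763: Thu/Wed  1764: Fri/Fri  1765: Sun/Sat  1766: Mon/Sun  1767: Tue/Mon  1768: Wed/Wed  1769: Fri/Thu  1770: Sat/Fri ✓  1771: Sun/Sat  1772: Mon/Mon  1773: Wed/Tue  1774: Thu/Wed  1775: Fri/Thu  …(29 more)…  1805: Sun/Sat  1806: Mon/Sun  1807: Tue/Mon  1808: Wed/Wed  1809: Fri/Thu  1810: Sat/Fri ✓  1811: Sun/Sat  1812: Mon/Mon  1813: Wed/Tue  1814: Thu/Wed  1815: Fri/Thu  1816: Sat/Sat  1817: Mon/Sun  1818: Tue/Mon
Both conditions hold in: 1770, 1781, 1787, 1798, 1810 — 5.

5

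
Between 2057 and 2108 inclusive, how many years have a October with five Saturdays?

October has 31 days; it has five Saturdays when Saturday falls among the first (month-length − 28) days — i.e. when October 1 is one of Saturday/Friday/Thursday.
October 1 by year: 2057:Mon 2058:Tue 2059:Wed 2060:Fri✓ 2061:Sat✓ 2062:Sun 2063:Mon 2064:Wed 2065:Thu✓ 2066:Fri✓ 2067:Sat✓ 2068:Mon 2069:Tue 2070:Wed 2071:Thu✓ …(22 more)… 2094:Fri✓ 2095:Sat✓ 2096:Mon 2097:Tue 2098:Wed 2099:Thu✓ 2100:Fri✓ 2101:Sat✓ 2102:Sun 2103:Mon 2104:Wed 2105:Thu✓ 2106:Fri✓ 2107:Sat✓ 2108:Mon
Years with five Saturdays: 2060, 2061, 2065, 2066, 2067, 2071, 2072, 2076, 2077, 2078, 2082, 2083, 2088, 2089, 2093, 2094, 2095, 2099, 2100, 2101, 2105, 2106, 2107 → 23.

23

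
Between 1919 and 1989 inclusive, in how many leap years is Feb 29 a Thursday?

Leap years in 1919–1989: 18 of them.
Feb 29 weekday advances by 5 (mod 7) from one leap year to the next four years later (or differs when a century non-leap intervenes).
Leap-day weekdays: 1920:Sun 1924:Fri 1928:Wed 1932:Mon 1936:Sat 1940:Thu✓ 1944:Tue 1948:Sun 1952:Fri 1956:Wed 1960:Mon 1964:Sat 1968:Thu✓ 1972:Tue 1976:Sun 1980:Fri 1984:Wed 1988:Mon
Thursday: 1940, 1968 → 2.

2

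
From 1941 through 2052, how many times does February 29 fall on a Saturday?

Leap years in 1941–2052: 28 of them.
Feb 29 weekday advances by 5 (mod 7) from one leap year to the next four years later (or differs when a century non-leap intervenes).
Leap-day weekdays: 1944:Tue 1948:Sun 1952:Fri 1956:Wed 1960:Mon 1964:Sat✓ 1968:Thu 1972:Tue 1976:Sun 1980:Fri 1984:Wed 1988:Mon 1992:Sat✓ 1996:Thu 2000:Tue 2004:Sun 2008:Fri 2012:Wed 2016:Mon 2020:Sat✓ 2024:Thu 2028:Tue 2032:Sun 2036:Fri 2040:Wed 2044:Mon 2048:Sat✓ 2052:Thu
Saturday: 1964, 1992, 2020, 2048 → 4.

4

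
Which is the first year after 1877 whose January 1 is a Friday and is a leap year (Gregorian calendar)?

1892

Jan 1 advances by 2 weekdays after a leap year and by 1 after a common year.
1877: Jan 1 is Monday.
1878: Tuesday
1879: Wednesday
1880: Thursday (leap)
1881: Saturday
1882: Sunday
1883: Monday
1884: Tuesday (leap)
1885: Thursday
1886: Friday
1887: Saturday
1888: Sunday (leap)
1889: Tuesday
1890: Wednesday
1891: Thursday
1892: Friday (leap)
1892 begins on a Friday and is a leap year.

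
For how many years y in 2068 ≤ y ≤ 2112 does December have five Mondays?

December has 31 days; it has five Mondays when Monday falls among the first (month-length − 28) days — i.e. when December 1 is one of Monday/Sunday/Saturday.
December 1 by year: 2068:Sat✓ 2069:Sun✓ 2070:Mon✓ 2071:Tue 2072:Thu 2073:Fri 2074:Sat✓ 2075:Sun✓ 2076:Tue 2077:Wed 2078:Thu 2079:Fri 2080:Sun✓ 2081:Mon✓ 2082:Tue …(15 more)… 2098:Mon✓ 2099:Tue 2100:Wed 2101:Thu 2102:Fri 2103:Sat✓ 2104:Mon✓ 2105:Tue 2106:Wed 2107:Thu 2108:Sat✓ 2109:Sun✓ 2110:Mon✓ 2111:Tue 2112:Thu
Years with five Mondays: 2068, 2069, 2070, 2074, 2075, 2080, 2081, 2085, 2086, 2087, 2091, 2092, 2096, 2097, 2098, 2103, 2104, 2108, 2109, 2110 → 20.

20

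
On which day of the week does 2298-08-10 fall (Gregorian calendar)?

Wednesday

January 1, 2298 is a Saturday.
August 10 is day 222 of the year, i.e. 221 days after Jan 1.
221 mod 7 = 4, so advance 4 weekdays from Saturday: Wednesday.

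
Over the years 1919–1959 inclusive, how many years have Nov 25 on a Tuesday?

Track Nov 25's weekday year by year (advancing +1, or +2 across a Feb 29):
  1919: Tue ✓  1920: Thu (+2)  1921: Fri (+1)  1922: Sat (+1)  1923: Sun (+1)
  1924: Tue (+2) ✓  1925: Wed (+1)  1926: Thu (+1)  1927: Fri (+1)  1928: Sun (+2)
  1929: Mon (+1)  1930: Tue (+1) ✓  1931: Wed (+1)  1932: Fri (+2)  … (13 more years) …
  1946: Mon (+1)  1947: Tue (+1) ✓  1948: Thu (+2)  1949: Fri (+1)  1950: Sat (+1)
  1951: Sun (+1)  1952: Tue (+2) ✓  1953: Wed (+1)  1954: Thu (+1)  1955: Fri (+1)
  1956: Sun (+2)  1957: Mon (+1)  1958: Tue (+1) ✓  1959: Wed (+1)
Tuesday years: 1919, 1924, 1930, 1941, 1947, 1952, 1958 — 7 in total.

7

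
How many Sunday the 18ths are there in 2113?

1

Check the 18th of each month of 2113: Jan 18: Wed, Feb 18: Sat, Mar 18: Sat, Apr 18: Tue, May 18: Thu, Jun 18: Sun, Jul 18: Tue, Aug 18: Fri, Sep 18: Mon, Oct 18: Wed, Nov 18: Sat, Dec 18: Mon.
Sunday occurs in June — 1 month.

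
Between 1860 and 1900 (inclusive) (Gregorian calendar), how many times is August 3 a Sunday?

Track August 3's weekday year by year (advancing +1, or +2 across a Feb 29):
  1860: Fri  1861: Sat (+1)  1862: Sun (+1) ✓  1863: Mon (+1)  1864: Wed (+2)
  1865: Thu (+1)  1866: Fri (+1)  1867: Sat (+1)  1868: Mon (+2)  1869: Tue (+1)
  1870: Wed (+1)  1871: Thu (+1)  1872: Sat (+2)  1873: Sun (+1) ✓  … (13 more years) …
  1887: Wed (+1)  1888: Fri (+2)  1889: Sat (+1)  1890: Sun (+1) ✓  1891: Mon (+1)
  1892: Wed (+2)  1893: Thu (+1)  1894: Fri (+1)  1895: Sat (+1)  1896: Mon (+2)
  1897: Tue (+1)  1898: Wed (+1)  1899: Thu (+1)  1900: Fri (+1)
Sunday years: 1862, 1873, 1879, 1884, 1890 — 5 in total.

5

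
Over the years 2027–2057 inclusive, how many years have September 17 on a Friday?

5

Track September 17's weekday year by year (advancing +1, or +2 across a Feb 29):
  2027: Fri ✓  2028: Sun (+2)  2029: Mon (+1)  2030: Tue (+1)  2031: Wed (+1)
  2032: Fri (+2) ✓  2033: Sat (+1)  2034: Sun (+1)  2035: Mon (+1)  2036: Wed (+2)
  2037: Thu (+1)  2038: Fri (+1) ✓  2039: Sat (+1)  2040: Mon (+2)  … (3 more years) …
  2044: Sat (+2)  2045: Sun (+1)  2046: Mon (+1)  2047: Tue (+1)  2048: Thu (+2)
  2049: Fri (+1) ✓  2050: Sat (+1)  2051: Sun (+1)  2052: Tue (+2)  2053: Wed (+1)
  2054: Thu (+1)  2055: Fri (+1) ✓  2056: Sun (+2)  2057: Mon (+1)
Friday years: 2027, 2032, 2038, 2049, 2055 — 5 in total.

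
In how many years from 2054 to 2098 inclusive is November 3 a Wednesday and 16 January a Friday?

2

Check each year's weekday for November 3 and 16 January:
  2054: Tue/Fri  2055: Wed/Sat  2056: Fri/Sun  2057: Sat/Tue  2058: Sun/Wed  2059: Mon/Thu  2060: Wed/Fri ✓  2061: Thu/Sun  2062: Fri/Mon  2063: Sat/Tue  2064: Mon/Wed  2065: Tue/Fri  2066: Wed/Sat  2067: Thu/Sun  …(17 more)…  2085: Sat/Tue  2086: Sun/Wed  2087: Mon/Thu  2088: Wed/Fri ✓  2089: Thu/Sun  2090: Fri/Mon  2091: Sat/Tue  2092: Mon/Wed  2093: Tue/Fri  2094: Wed/Sat  2095: Thu/Sun  2096: Sat/Mon  2097: Sun/Wed  2098: Mon/Thu
Both conditions hold in: 2060, 2088 — 2.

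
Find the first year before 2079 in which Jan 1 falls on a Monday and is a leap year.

Jan 1 advances by 2 weekdays after a leap year and by 1 after a common year.
2079: Jan 1 is Sunday.
2078: Saturday
2077: Friday
2076: Wednesday (leap)
2075: Tuesday
2074: Monday
2073: Sunday
2072: Friday (leap)
2071: Thursday
2070: Wednesday
2069: Tuesday
2068: Sunday (leap)
2067: Saturday
2066: Friday
2065: Thursday
2064: Tuesday (leap)
2063: Monday
2062: Sunday
2061: Saturday
2060: Thursday (leap)
2059: Wednesday
2058: Tuesday
2057: Monday
2056: Saturday (leap)
2055: Friday
2054: Thursday
2053: Wednesday
2052: Monday (leap)
2052 begins on a Monday and is a leap year.

2052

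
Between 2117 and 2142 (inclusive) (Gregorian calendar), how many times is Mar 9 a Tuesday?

4

Track Mar 9's weekday year by year (advancing +1, or +2 across a Feb 29):
  2117: Tue ✓  2118: Wed (+1)  2119: Thu (+1)  2120: Sat (+2)  2121: Sun (+1)
  2122: Mon (+1)  2123: Tue (+1) ✓  2124: Thu (+2)  2125: Fri (+1)  2126: Sat (+1)
  2127: Sun (+1)  2128: Tue (+2) ✓  2129: Wed (+1)  2130: Thu (+1)  2131: Fri (+1)
  2132: Sun (+2)  2133: Mon (+1)  2134: Tue (+1) ✓  2135: Wed (+1)  2136: Fri (+2)
  2137: Sat (+1)  2138: Sun (+1)  2139: Mon (+1)  2140: Wed (+2)  2141: Thu (+1)
  2142: Fri (+1)
Tuesday years: 2117, 2123, 2128, 2134 — 4 in total.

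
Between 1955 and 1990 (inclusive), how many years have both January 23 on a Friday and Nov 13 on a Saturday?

1

Check each year's weekday for January 23 and Nov 13:
  1955: Sun/Sun  1956: Mon/Tue  1957: Wed/Wed  1958: Thu/Thu  1959: Fri/Fri  1960: Sat/Sun  1961: Mon/Mon  1962: Tue/Tue  1963: Wed/Wed  1964: Thu/Fri  1965: Sat/Sat  1966: Sun/Sun  1967: Mon/Mon  1968: Tue/Wed  …(8 more)…  1977: Sun/Sun  1978: Mon/Mon  1979: Tue/Tue  1980: Wed/Thu  1981: Fri/Fri  1982: Sat/Sat  1983: Sun/Sun  1984: Mon/Tue  1985: Wed/Wed  1986: Thu/Thu  1987: Fri/Fri  1988: Sat/Sun  1989: Mon/Mon  1990: Tue/Tue
Both conditions hold in: 1976 — 1.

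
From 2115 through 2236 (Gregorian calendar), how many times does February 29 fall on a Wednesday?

Leap years in 2115–2236: 30 of them.
Feb 29 weekday advances by 5 (mod 7) from one leap year to the next four years later (or differs when a century non-leap intervenes).
Leap-day weekdays: 2116:Sat 2120:Thu 2124:Tue 2128:Sun 2132:Fri 2136:Wed✓ 2140:Mon 2144:Sat 2148:Thu 2152:Tue 2156:Sun 2160:Fri 2164:Wed✓ …(4 more)… 2184:Sun 2188:Fri 2192:Wed✓ 2196:Mon 2204:Wed✓ 2208:Mon 2212:Sat 2216:Thu 2220:Tue 2224:Sun 2228:Fri 2232:Wed✓ 2236:Mon
Wednesday: 2136, 2164, 2192, 2204, 2232 → 5.

5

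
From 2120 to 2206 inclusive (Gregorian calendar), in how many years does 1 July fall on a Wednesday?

Track 1 July's weekday year by year (advancing +1, or +2 across a Feb 29):
  2120: Mon  2121: Tue (+1)  2122: Wed (+1) ✓  2123: Thu (+1)  2124: Sat (+2)
  2125: Sun (+1)  2126: Mon (+1)  2127: Tue (+1)  2128: Thu (+2)  2129: Fri (+1)
  2130: Sat (+1)  2131: Sun (+1)  2132: Tue (+2)  2133: Wed (+1) ✓  … (59 more years) …
  2193: Mon (+1)  2194: Tue (+1)  2195: Wed (+1) ✓  2196: Fri (+2)  2197: Sat (+1)
  2198: Sun (+1)  2199: Mon (+1)  2200: Tue (+1)  2201: Wed (+1) ✓  2202: Thu (+1)
  2203: Fri (+1)  2204: Sun (+2)  2205: Mon (+1)  2206: Tue (+1)
Wednesday years: 2122, 2133, 2139, 2144, 2150, 2161, 2167, 2172, 2178, 2189, 2195, 2201 — 12 in total.

12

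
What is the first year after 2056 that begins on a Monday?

2057

Jan 1 advances by 2 weekdays after a leap year and by 1 after a common year.
2056: Jan 1 is Saturday (leap).
2057: Monday
2057 begins on a Monday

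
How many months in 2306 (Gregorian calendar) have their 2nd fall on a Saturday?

Check the 2nd of each month of 2306: Jan 2: Tue, Feb 2: Fri, Mar 2: Fri, Apr 2: Mon, May 2: Wed, Jun 2: Sat, Jul 2: Mon, Aug 2: Thu, Sep 2: Sun, Oct 2: Tue, Nov 2: Fri, Dec 2: Sun.
Saturday occurs in June — 1 month.

1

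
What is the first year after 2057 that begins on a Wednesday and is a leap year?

2076

Jan 1 advances by 2 weekdays after a leap year and by 1 after a common year.
2057: Jan 1 is Monday.
2058: Tuesday
2059: Wednesday
2060: Thursday (leap)
2061: Saturday
2062: Sunday
2063: Monday
2064: Tuesday (leap)
2065: Thursday
2066: Friday
2067: Saturday
2068: Sunday (leap)
2069: Tuesday
2070: Wednesday
2071: Thursday
2072: Friday (leap)
2073: Sunday
2074: Monday
2075: Tuesday
2076: Wednesday (leap)
2076 begins on a Wednesday and is a leap year.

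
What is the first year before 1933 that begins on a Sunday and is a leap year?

1928

Jan 1 advances by 2 weekdays after a leap year and by 1 after a common year.
1933: Jan 1 is Sunday.
1932: Friday (leap)
1931: Thursday
1930: Wednesday
1929: Tuesday
1928: Sunday (leap)
1928 begins on a Sunday and is a leap year.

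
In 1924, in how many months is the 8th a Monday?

Check the 8th of each month of 1924: Jan 8: Tue, Feb 8: Fri, Mar 8: Sat, Apr 8: Tue, May 8: Thu, Jun 8: Sun, Jul 8: Tue, Aug 8: Fri, Sep 8: Mon, Oct 8: Wed, Nov 8: Sat, Dec 8: Mon.
Monday occurs in September, December — 2 months.

2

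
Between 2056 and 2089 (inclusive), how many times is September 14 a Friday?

Track September 14's weekday year by year (advancing +1, or +2 across a Feb 29):
  2056: Thu  2057: Fri (+1) ✓  2058: Sat (+1)  2059: Sun (+1)  2060: Tue (+2)
  2061: Wed (+1)  2062: Thu (+1)  2063: Fri (+1) ✓  2064: Sun (+2)  2065: Mon (+1)
  2066: Tue (+1)  2067: Wed (+1)  2068: Fri (+2) ✓  2069: Sat (+1)  … (6 more years) …
  2076: Mon (+2)  2077: Tue (+1)  2078: Wed (+1)  2079: Thu (+1)  2080: Sat (+2)
  2081: Sun (+1)  2082: Mon (+1)  2083: Tue (+1)  2084: Thu (+2)  2085: Fri (+1) ✓
  2086: Sat (+1)  2087: Sun (+1)  2088: Tue (+2)  2089: Wed (+1)
Friday years: 2057, 2063, 2068, 2074, 2085 — 5 in total.

5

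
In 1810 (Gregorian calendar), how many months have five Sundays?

A month of length L has five Sundays iff its first Sunday is on day ≤ L−28 (so day 1–3 in a 31-day month, 1–2 in a 30-day month, day 1 in a leap February).
Checking each month of 1810: Jan starts Mon (31d); Feb starts Thu (28d); Mar starts Thu (31d); Apr starts Sun (30d) ✓; May starts Tue (31d); Jun starts Fri (30d); Jul starts Sun (31d) ✓; Aug starts Wed (31d); Sep starts Sat (30d) ✓; Oct starts Mon (31d); Nov starts Thu (30d); Dec starts Sat (31d) ✓.
Five-Sunday months: April, July, September, December → 4.

4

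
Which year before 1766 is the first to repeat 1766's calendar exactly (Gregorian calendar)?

1755

Two years share a calendar iff Jan 1 falls on the same weekday and both are leap or both are common. 1766: Jan 1 is Wednesday, common year.
1765: Jan 1 Tuesday, common
1764: Jan 1 Sunday, leap
1763: Jan 1 Saturday, common
1762: Jan 1 Friday, common
1761: Jan 1 Thursday, common
1760: Jan 1 Tuesday, leap
1759: Jan 1 Monday, common
1758: Jan 1 Sunday, common
1757: Jan 1 Saturday, common
1756: Jan 1 Thursday, leap
1755: Jan 1 Wednesday, common
1755 matches on both conditions.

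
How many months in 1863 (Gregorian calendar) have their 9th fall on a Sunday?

1

Check the 9th of each month of 1863: Jan 9: Fri, Feb 9: Mon, Mar 9: Mon, Apr 9: Thu, May 9: Sat, Jun 9: Tue, Jul 9: Thu, Aug 9: Sun, Sep 9: Wed, Oct 9: Fri, Nov 9: Mon, Dec 9: Wed.
Sunday occurs in August — 1 month.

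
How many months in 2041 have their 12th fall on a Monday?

Check the 12th of each month of 2041: Jan 12: Sat, Feb 12: Tue, Mar 12: Tue, Apr 12: Fri, May 12: Sun, Jun 12: Wed, Jul 12: Fri, Aug 12: Mon, Sep 12: Thu, Oct 12: Sat, Nov 12: Tue, Dec 12: Thu.
Monday occurs in August — 1 month.

1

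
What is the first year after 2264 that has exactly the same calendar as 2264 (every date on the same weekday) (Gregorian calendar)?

Two years share a calendar iff Jan 1 falls on the same weekday and both are leap or both are common. 2264: Jan 1 is Friday, leap year.
2265: Jan 1 Sunday, common
2266: Jan 1 Monday, common
2267: Jan 1 Tuesday, common
2268: Jan 1 Wednesday, leap
2269: Jan 1 Friday, common
2270: Jan 1 Saturday, common
2271: Jan 1 Sunday, common
2272: Jan 1 Monday, leap
2273: Jan 1 Wednesday, common
2274: Jan 1 Thursday, common
2275: Jan 1 Friday, common
2276: Jan 1 Saturday, leap
2277: Jan 1 Monday, common
2278: Jan 1 Tuesday, common
2279: Jan 1 Wednesday, common
2280: Jan 1 Thursday, leap
2281: Jan 1 Saturday, common
2282: Jan 1 Sunday, common
2283: Jan 1 Monday, common
2284: Jan 1 Tuesday, leap
2285: Jan 1 Thursday, common
2286: Jan 1 Friday, common
2287: Jan 1 Saturday, common
2288: Jan 1 Sunday, leap
2289: Jan 1 Tuesday, common
2290: Jan 1 Wednesday, common
2291: Jan 1 Thursday, common
2292: Jan 1 Friday, leap
2292 matches on both conditions.

2292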